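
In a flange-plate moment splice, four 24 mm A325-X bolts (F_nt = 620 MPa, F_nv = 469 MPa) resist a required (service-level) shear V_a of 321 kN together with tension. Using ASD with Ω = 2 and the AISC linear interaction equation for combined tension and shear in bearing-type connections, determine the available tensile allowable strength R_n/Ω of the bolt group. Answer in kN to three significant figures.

A_b = π·24²/4 = 452.4 mm²; f_rv = 321 × 1000 / (4 × 452.4) = 177.4 MPa.
F'_nt = 1.3 F_nt − (Ω F_nt / F_nv) f_rv = 1.3·620 − (2·620/469)·177.4 = 337 MPa, capped at F_nt → F'_nt = 337 MPa.
R_n = F'_nt · A_b · n = 337 × 452.4 × 4 / 1000 = 609.8 kN.
Allowable strength R_n/Ω = 609.8 / 2 = 305 kN.

305 kN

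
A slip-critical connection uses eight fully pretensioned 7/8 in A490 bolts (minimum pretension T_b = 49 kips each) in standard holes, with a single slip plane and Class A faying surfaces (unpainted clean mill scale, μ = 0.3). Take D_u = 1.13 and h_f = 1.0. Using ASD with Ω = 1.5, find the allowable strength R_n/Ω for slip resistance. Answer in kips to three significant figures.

R_n = μ · D_u · h_f · T_b · n_s · n_b = 0.3 × 1.13 × 1.0 × 49 × 1 × 8 = 132.9 kips.
Allowable strength R_n/Ω = 132.9 / 1.5 = 88.6 kips.

88.6 kips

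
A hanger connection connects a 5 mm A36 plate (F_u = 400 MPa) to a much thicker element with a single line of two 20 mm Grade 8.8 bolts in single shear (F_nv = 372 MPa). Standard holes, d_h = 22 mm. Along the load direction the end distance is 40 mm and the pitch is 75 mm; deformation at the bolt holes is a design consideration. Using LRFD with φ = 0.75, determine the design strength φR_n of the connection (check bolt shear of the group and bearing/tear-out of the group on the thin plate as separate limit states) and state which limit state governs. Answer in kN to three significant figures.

Bolt shear: A_b = π·20²/4 = 314.2 mm²; R_n = 372 × 314.2 × 2 × 1 / 1000 = 233.7 kN → 0.75 × 233.7 = 175 kN.
Bearing (1.2 l_c t F_u ≤ 2.4 d t F_u): upper limit = 2.4·20·5·400 / 1000 = 96 kN.
  Edge l_c = 40 − 22/2 = 29 → r_n = 69.6 kN; interior l_c = 75 − 22 = 53 → r_n = 96 kN.
  R_n,bearing = 1·69.6 + 1·96 = 165.6 kN → 0.75 × 165.6 = 124 kN.
Bearing governs: 124 kN.

124 kN (bearing governs)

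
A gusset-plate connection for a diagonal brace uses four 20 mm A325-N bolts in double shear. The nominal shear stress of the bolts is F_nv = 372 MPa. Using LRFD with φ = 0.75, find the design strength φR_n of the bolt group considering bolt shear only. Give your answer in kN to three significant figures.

701 kN

A_b = π × 20² / 4 = 314.2 mm².
R_n = F_nv · A_b · n · n_s = 372 × 314.2 × 4 × 2 / 1000 = 934.9 kN.
Design strength φR_n = 0.75 × 934.9 = 701 kN.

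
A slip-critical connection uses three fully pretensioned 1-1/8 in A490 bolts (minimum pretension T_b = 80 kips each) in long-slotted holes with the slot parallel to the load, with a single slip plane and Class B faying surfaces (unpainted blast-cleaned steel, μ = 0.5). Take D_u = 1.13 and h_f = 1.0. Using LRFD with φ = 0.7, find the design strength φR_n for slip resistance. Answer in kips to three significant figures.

R_n = μ · D_u · h_f · T_b · n_s · n_b = 0.5 × 1.13 × 1.0 × 80 × 1 × 3 = 135.6 kips.
Design strength φR_n = 0.7 × 135.6 = 94.9 kips.

94.9 kips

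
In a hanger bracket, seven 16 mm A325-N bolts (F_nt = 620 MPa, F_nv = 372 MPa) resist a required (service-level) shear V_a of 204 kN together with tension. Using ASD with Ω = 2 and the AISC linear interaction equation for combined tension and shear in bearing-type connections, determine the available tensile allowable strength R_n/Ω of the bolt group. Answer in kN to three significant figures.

A_b = π·16²/4 = 201.1 mm²; f_rv = 204 × 1000 / (7 × 201.1) = 144.9 MPa.
F'_nt = 1.3 F_nt − (Ω F_nt / F_nv) f_rv = 1.3·620 − (2·620/372)·144.9 = 322.9 MPa, capped at F_nt → F'_nt = 322.9 MPa.
R_n = F'_nt · A_b · n = 322.9 × 201.1 × 7 / 1000 = 454.4 kN.
Allowable strength R_n/Ω = 454.4 / 2 = 227 kN.

227 kN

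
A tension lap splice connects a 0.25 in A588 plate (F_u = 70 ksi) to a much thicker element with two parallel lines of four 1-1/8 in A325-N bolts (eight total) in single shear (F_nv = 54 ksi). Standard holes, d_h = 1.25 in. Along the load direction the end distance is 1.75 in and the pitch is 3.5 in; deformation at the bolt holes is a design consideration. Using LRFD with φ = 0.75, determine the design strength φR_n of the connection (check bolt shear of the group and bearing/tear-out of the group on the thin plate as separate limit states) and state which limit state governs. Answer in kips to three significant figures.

248 kips (bearing governs)

Bolt shear: A_b = π·1.125²/4 = 0.994 in²; R_n = 54 × 0.994 × 8 × 1 = 429.4 kips → 0.75 × 429.4 = 322 kips.
Bearing (1.2 l_c t F_u ≤ 2.4 d t F_u): upper limit = 2.4·1.125·0.25·70 = 47.25 kips.
  Edge l_c = 1.75 − 1.25/2 = 1.125 → r_n = 23.62 kips; interior l_c = 3.5 − 1.25 = 2.25 → r_n = 47.25 kips.
  R_n,bearing = 2·23.62 + 6·47.25 = 330.7 kips → 0.75 × 330.7 = 248 kips.
Bearing governs: 248 kips.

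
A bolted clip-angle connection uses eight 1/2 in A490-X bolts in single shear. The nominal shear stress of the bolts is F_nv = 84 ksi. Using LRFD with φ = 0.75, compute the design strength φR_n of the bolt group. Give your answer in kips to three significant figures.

99 kips

A_b = π × 0.5² / 4 = 0.1963 in².
R_n = F_nv · A_b · n · n_s = 84 × 0.1963 × 8 × 1 = 131.9 kips.
Design strength φR_n = 0.75 × 131.9 = 99 kips.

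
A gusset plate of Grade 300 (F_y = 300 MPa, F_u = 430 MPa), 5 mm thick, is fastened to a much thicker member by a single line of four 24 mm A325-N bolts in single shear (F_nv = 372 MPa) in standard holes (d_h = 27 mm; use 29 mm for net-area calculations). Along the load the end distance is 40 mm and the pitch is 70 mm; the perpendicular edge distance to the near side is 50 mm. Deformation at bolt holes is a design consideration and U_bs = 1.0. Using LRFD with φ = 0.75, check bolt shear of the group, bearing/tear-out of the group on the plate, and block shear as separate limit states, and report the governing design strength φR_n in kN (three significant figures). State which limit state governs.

Bolt shear: A_b = π·24²/4 = 452.4 mm²; R_n = 372 × 452.4 × 4 × 1 / 1000 = 673.2 kN → 0.75 × 673.2 = 505 kN.
Bearing: edge l_c = 26.5, r_n = 68.37 kN; interior l_c = 43, r_n = 110.9 kN; R_n = 68.37 + 3·110.9 = 401.2 kN → 301 kN.
Block shear: A_gv = 1250, A_nv = 742.5, A_nt = 177.5 mm²; R_n = min(0.6F_uA_nv, 0.6F_yA_gv) + U_bs·F_u·A_nt = 267.9 kN → 201 kN.
Block shear governs: 201 kN.

201 kN (block shear governs)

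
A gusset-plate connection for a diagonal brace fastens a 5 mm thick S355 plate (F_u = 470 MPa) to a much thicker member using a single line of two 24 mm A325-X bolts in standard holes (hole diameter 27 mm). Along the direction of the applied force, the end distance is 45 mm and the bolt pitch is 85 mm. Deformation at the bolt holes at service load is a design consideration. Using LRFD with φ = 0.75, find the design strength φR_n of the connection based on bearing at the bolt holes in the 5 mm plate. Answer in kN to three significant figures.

Per bolt r_n = 1.2 l_c t F_u ≤ 2.4 d t F_u; upper limit = 2.4 × 24 × 5 × 470 / 1000 = 135.4 kN.
Edge bolt: l_c = 45 − 27/2 = 31.5 mm → 1.2 × 31.5 × 5 × 470 / 1000 = 88.83 → r_n = 88.83 kN.
Interior bolts: l_c = 85 − 27 = 58 mm → 1.2 × 58 × 5 × 470 / 1000 = 163.6 → r_n = 135.4 kN.
R_n = 1 × 88.83 + 1 × 135.4 = 224.2 kN.
Design strength φR_n = 0.75 × 224.2 = 168 kN.

168 kN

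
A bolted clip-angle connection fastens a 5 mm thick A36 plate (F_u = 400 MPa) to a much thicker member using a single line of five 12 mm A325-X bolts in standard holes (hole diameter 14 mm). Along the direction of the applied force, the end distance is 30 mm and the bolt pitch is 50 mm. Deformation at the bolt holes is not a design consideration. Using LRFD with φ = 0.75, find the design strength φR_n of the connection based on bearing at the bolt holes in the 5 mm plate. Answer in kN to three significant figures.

268 kN

Per bolt r_n = 1.5 l_c t F_u ≤ 3.0 d t F_u; upper limit = 3.0 × 12 × 5 × 400 / 1000 = 72 kN.
Edge bolt: l_c = 30 − 14/2 = 23 mm → 1.5 × 23 × 5 × 400 / 1000 = 69 → r_n = 69 kN.
Interior bolts: l_c = 50 − 14 = 36 mm → 1.5 × 36 × 5 × 400 / 1000 = 108 → r_n = 72 kN.
R_n = 1 × 69 + 4 × 72 = 357 kN.
Design strength φR_n = 0.75 × 357 = 268 kN.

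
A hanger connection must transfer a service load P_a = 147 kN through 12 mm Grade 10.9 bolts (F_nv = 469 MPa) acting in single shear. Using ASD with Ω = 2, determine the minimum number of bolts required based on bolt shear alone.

6 bolts

A_b = π·12²/4 = 113.1 mm².
Per-bolt allowable strength R_n/Ω = 469 × 113.1 × 1 / 1000 / 2 = 26.52 kN.
n ≥ 147 / 26.52 = 5.543 → use 6 bolts.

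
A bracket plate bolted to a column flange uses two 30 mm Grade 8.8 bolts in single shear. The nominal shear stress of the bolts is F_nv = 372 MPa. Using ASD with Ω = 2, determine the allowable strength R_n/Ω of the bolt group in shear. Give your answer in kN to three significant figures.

A_b = π × 30² / 4 = 706.9 mm².
R_n = F_nv · A_b · n · n_s = 372 × 706.9 × 2 × 1 / 1000 = 525.9 kN.
Allowable strength R_n/Ω = 525.9 / 2 = 263 kN.

263 kN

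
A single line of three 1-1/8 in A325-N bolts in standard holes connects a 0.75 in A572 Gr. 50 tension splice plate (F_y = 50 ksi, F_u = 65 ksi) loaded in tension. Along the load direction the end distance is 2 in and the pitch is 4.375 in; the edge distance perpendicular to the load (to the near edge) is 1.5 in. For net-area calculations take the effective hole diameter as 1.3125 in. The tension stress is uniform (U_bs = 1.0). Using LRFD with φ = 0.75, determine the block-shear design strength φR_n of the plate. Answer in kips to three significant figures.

Shear plane L_v = 2 + 2·4.375 = 10.75 in; A_gv = 10.75 × 0.75 = 8.062 in².
A_nv = (10.75 − 2.5·1.3125) × 0.75 = 5.602 in².
A_nt = (1.5 − 0.5·1.3125) × 0.75 = 0.6328 in².
0.6 F_u A_nv = 218.5 kips; 0.6 F_y A_gv = 241.9 kips → shear rupture governs the shear term.
R_n = 218.5 + 1.0 × 65 × 0.6328 = 259.6 kips.
Design strength φR_n = 0.75 × 259.6 = 195 kips.

195 kips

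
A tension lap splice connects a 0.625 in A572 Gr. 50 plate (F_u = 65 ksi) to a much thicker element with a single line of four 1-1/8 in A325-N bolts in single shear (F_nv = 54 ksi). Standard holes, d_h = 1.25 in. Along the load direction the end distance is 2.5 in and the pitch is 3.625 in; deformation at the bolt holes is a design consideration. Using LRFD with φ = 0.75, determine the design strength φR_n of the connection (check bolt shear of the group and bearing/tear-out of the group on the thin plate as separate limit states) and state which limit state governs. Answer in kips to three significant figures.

Bolt shear: A_b = π·1.125²/4 = 0.994 in²; R_n = 54 × 0.994 × 4 × 1 = 214.7 kips → 0.75 × 214.7 = 161 kips.
Bearing (1.2 l_c t F_u ≤ 2.4 d t F_u): upper limit = 2.4·1.125·0.625·65 = 109.7 kips.
  Edge l_c = 2.5 − 1.25/2 = 1.875 → r_n = 91.41 kips; interior l_c = 3.625 − 1.25 = 2.375 → r_n = 109.7 kips.
  R_n,bearing = 1·91.41 + 3·109.7 = 420.5 kips → 0.75 × 420.5 = 315 kips.
Bolt shear governs: 161 kips.

161 kips (bolt shear governs)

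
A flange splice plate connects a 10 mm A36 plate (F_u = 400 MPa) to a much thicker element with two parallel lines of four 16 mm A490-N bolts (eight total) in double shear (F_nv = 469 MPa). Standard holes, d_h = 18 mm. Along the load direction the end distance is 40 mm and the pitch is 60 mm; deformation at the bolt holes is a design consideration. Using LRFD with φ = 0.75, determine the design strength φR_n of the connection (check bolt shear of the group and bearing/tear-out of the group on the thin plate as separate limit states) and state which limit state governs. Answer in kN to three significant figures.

914 kN (bearing governs)

Bolt shear: A_b = π·16²/4 = 201.1 mm²; R_n = 469 × 201.1 × 8 × 2 / 1000 = 1509 kN → 0.75 × 1509 = 1130 kN.
Bearing (1.2 l_c t F_u ≤ 2.4 d t F_u): upper limit = 2.4·16·10·400 / 1000 = 153.6 kN.
  Edge l_c = 40 − 18/2 = 31 → r_n = 148.8 kN; interior l_c = 60 − 18 = 42 → r_n = 153.6 kN.
  R_n,bearing = 2·148.8 + 6·153.6 = 1219 kN → 0.75 × 1219 = 914 kN.
Bearing governs: 914 kN.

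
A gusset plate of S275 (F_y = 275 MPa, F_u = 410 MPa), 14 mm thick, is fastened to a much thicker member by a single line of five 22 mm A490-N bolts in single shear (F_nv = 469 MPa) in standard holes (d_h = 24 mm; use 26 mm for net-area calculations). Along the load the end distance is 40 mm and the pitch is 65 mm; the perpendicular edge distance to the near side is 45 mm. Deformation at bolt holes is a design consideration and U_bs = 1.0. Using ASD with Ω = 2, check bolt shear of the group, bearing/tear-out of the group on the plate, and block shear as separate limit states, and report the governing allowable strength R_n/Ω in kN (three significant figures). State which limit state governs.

407 kN (block shear governs)

Bolt shear: A_b = π·22²/4 = 380.1 mm²; R_n = 469 × 380.1 × 5 × 1 / 1000 = 891.4 kN → 891.4 / 2 = 446 kN.
Bearing: edge l_c = 28, r_n = 192.9 kN; interior l_c = 41, r_n = 282.4 kN; R_n = 192.9 + 4·282.4 = 1322 kN → 661 kN.
Block shear: A_gv = 4200, A_nv = 2562, A_nt = 448 mm²; R_n = min(0.6F_uA_nv, 0.6F_yA_gv) + U_bs·F_u·A_nt = 813.9 kN → 407 kN.
Block shear governs: 407 kN.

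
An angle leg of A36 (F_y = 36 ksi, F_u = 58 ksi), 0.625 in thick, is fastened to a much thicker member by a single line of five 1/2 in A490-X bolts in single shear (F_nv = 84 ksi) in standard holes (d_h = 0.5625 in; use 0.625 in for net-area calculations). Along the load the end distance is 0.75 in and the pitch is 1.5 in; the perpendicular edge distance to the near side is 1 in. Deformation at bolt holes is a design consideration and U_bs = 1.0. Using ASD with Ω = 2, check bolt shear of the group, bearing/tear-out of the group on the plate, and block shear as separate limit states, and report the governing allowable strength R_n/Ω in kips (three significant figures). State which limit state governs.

Bolt shear: A_b = π·0.5²/4 = 0.1963 in²; R_n = 84 × 0.1963 × 5 × 1 = 82.47 kips → 82.47 / 2 = 41.2 kips.
Bearing: edge l_c = 0.4688, r_n = 20.39 kips; interior l_c = 0.9375, r_n = 40.78 kips; R_n = 20.39 + 4·40.78 = 183.5 kips → 91.8 kips.
Block shear: A_gv = 4.219, A_nv = 2.461, A_nt = 0.4297 in²; R_n = min(0.6F_uA_nv, 0.6F_yA_gv) + U_bs·F_u·A_nt = 110.6 kips → 55.3 kips.
Bolt shear governs: 41.2 kips.

41.2 kips (bolt shear governs)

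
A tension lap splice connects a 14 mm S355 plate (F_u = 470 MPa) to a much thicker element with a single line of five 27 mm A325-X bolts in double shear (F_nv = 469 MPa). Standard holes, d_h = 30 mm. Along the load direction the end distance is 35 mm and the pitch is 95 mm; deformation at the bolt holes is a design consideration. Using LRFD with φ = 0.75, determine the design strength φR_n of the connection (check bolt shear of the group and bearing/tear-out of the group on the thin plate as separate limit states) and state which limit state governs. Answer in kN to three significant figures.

1400 kN (bearing governs)

Bolt shear: A_b = π·27²/4 = 572.6 mm²; R_n = 469 × 572.6 × 5 × 2 / 1000 = 2685 kN → 0.75 × 2685 = 2010 kN.
Bearing (1.2 l_c t F_u ≤ 2.4 d t F_u): upper limit = 2.4·27·14·470 / 1000 = 426.4 kN.
  Edge l_c = 35 − 30/2 = 20 → r_n = 157.9 kN; interior l_c = 95 − 30 = 65 → r_n = 426.4 kN.
  R_n,bearing = 1·157.9 + 4·426.4 = 1863 kN → 0.75 × 1863 = 1400 kN.
Bearing governs: 1400 kN.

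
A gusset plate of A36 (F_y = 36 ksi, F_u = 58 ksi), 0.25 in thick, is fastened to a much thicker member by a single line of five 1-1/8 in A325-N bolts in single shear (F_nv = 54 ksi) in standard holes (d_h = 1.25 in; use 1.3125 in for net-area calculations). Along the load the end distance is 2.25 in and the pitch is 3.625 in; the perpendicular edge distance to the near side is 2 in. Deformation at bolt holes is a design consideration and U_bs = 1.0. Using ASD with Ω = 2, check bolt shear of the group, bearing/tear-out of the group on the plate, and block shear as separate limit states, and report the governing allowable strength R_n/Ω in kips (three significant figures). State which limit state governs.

Bolt shear: A_b = π·1.125²/4 = 0.994 in²; R_n = 54 × 0.994 × 5 × 1 = 268.4 kips → 268.4 / 2 = 134 kips.
Bearing: edge l_c = 1.625, r_n = 28.27 kips; interior l_c = 2.375, r_n = 39.15 kips; R_n = 28.27 + 4·39.15 = 184.9 kips → 92.4 kips.
Block shear: A_gv = 4.188, A_nv = 2.711, A_nt = 0.3359 in²; R_n = min(0.6F_uA_nv, 0.6F_yA_gv) + U_bs·F_u·A_nt = 109.9 kips → 55 kips.
Block shear governs: 55 kips.

55 kips (block shear governs)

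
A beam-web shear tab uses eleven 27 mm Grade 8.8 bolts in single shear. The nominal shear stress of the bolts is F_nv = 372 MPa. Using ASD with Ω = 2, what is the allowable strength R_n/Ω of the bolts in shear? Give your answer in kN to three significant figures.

A_b = π × 27² / 4 = 572.6 mm².
R_n = F_nv · A_b · n · n_s = 372 × 572.6 × 11 × 1 / 1000 = 2343 kN.
Allowable strength R_n/Ω = 2343 / 2 = 1170 kN.

1170 kN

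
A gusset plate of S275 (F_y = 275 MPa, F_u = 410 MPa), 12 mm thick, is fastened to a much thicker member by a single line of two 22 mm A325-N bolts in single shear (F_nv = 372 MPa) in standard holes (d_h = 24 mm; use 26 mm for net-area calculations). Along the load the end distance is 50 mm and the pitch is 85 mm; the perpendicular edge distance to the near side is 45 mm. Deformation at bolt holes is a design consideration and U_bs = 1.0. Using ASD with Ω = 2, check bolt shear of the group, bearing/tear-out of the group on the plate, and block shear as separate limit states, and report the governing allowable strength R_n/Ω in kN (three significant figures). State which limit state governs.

Bolt shear: A_b = π·22²/4 = 380.1 mm²; R_n = 372 × 380.1 × 2 × 1 / 1000 = 282.8 kN → 282.8 / 2 = 141 kN.
Bearing: edge l_c = 38, r_n = 224.4 kN; interior l_c = 61, r_n = 259.8 kN; R_n = 224.4 + 1·259.8 = 484.1 kN → 242 kN.
Block shear: A_gv = 1620, A_nv = 1152, A_nt = 384 mm²; R_n = min(0.6F_uA_nv, 0.6F_yA_gv) + U_bs·F_u·A_nt = 424.7 kN → 212 kN.
Bolt shear governs: 141 kN.

141 kN (bolt shear governs)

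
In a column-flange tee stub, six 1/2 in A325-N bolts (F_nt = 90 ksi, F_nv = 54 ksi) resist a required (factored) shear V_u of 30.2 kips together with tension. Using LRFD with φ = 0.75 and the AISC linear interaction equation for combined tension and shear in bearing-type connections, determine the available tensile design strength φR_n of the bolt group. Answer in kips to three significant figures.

A_b = π·0.5²/4 = 0.1963 in²; f_rv = 30.2 / (6 × 0.1963) = 25.63 ksi.
F'_nt = 1.3 F_nt − (F_nt / φF_nv) f_rv = 1.3·90 − (90/(0.75·54))·25.63 = 60.03 ksi, capped at F_nt → F'_nt = 60.03 ksi.
R_n = F'_nt · A_b · n = 60.03 × 0.1963 × 6 = 70.73 kips.
Design strength φR_n = 0.75 × 70.73 = 53 kips.

53 kips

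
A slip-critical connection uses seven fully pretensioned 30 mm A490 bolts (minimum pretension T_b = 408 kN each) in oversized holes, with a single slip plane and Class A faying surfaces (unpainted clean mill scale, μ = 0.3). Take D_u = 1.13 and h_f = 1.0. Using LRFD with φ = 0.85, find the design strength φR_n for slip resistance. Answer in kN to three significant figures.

R_n = μ · D_u · h_f · T_b · n_s · n_b = 0.3 × 1.13 × 1.0 × 408 × 1 × 7 = 968.2 kN.
Design strength φR_n = 0.85 × 968.2 = 823 kN.

823 kN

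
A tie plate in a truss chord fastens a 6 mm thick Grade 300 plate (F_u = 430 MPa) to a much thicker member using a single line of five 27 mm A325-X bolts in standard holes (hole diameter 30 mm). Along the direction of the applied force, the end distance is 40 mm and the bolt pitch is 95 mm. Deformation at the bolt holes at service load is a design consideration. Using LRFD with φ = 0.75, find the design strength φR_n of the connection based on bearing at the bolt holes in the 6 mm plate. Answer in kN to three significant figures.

Per bolt r_n = 1.2 l_c t F_u ≤ 2.4 d t F_u; upper limit = 2.4 × 27 × 6 × 430 / 1000 = 167.2 kN.
Edge bolt: l_c = 40 − 30/2 = 25 mm → 1.2 × 25 × 6 × 430 / 1000 = 77.4 → r_n = 77.4 kN.
Interior bolts: l_c = 95 − 30 = 65 mm → 1.2 × 65 × 6 × 430 / 1000 = 201.2 → r_n = 167.2 kN.
R_n = 1 × 77.4 + 4 × 167.2 = 746.1 kN.
Design strength φR_n = 0.75 × 746.1 = 560 kN.

560 kN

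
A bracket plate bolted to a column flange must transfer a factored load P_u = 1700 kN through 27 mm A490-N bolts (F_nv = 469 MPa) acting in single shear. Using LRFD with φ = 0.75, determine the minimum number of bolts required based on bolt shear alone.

A_b = π·27²/4 = 572.6 mm².
Per-bolt design strength φR_n = 0.75 × 469 × 572.6 × 1 / 1000 = 201.4 kN.
n ≥ 1700 / 201.4 = 8.441 → use 9 bolts.

9 bolts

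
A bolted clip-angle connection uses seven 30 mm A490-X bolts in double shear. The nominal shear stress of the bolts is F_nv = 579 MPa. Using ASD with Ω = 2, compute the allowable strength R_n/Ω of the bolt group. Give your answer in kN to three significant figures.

2860 kN

A_b = π × 30² / 4 = 706.9 mm².
R_n = F_nv · A_b · n · n_s = 579 × 706.9 × 7 × 2 / 1000 = 5730 kN.
Allowable strength R_n/Ω = 5730 / 2 = 2860 kN.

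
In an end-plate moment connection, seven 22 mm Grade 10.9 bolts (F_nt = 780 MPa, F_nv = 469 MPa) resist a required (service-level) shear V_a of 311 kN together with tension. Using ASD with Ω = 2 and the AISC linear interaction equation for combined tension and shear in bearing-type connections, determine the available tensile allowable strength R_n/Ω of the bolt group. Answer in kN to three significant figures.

832 kN

A_b = π·22²/4 = 380.1 mm²; f_rv = 311 × 1000 / (7 × 380.1) = 116.9 MPa.
F'_nt = 1.3 F_nt − (Ω F_nt / F_nv) f_rv = 1.3·780 − (2·780/469)·116.9 = 625.2 MPa, capped at F_nt → F'_nt = 625.2 MPa.
R_n = F'_nt · A_b · n = 625.2 × 380.1 × 7 / 1000 = 1664 kN.
Allowable strength R_n/Ω = 1664 / 2 = 832 kN.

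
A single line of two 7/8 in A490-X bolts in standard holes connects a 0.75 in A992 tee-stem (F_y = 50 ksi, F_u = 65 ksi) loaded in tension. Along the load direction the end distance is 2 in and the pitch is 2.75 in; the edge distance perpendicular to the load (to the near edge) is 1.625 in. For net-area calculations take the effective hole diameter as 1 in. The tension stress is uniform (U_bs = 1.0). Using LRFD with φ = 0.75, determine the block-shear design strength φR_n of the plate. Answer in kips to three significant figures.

112 kips

Shear plane L_v = 2 + 1·2.75 = 4.75 in; A_gv = 4.75 × 0.75 = 3.562 in².
A_nv = (4.75 − 1.5·1) × 0.75 = 2.438 in².
A_nt = (1.625 − 0.5·1) × 0.75 = 0.8438 in².
0.6 F_u A_nv = 95.06 kips; 0.6 F_y A_gv = 106.9 kips → shear rupture governs the shear term.
R_n = 95.06 + 1.0 × 65 × 0.8438 = 149.9 kips.
Design strength φR_n = 0.75 × 149.9 = 112 kips.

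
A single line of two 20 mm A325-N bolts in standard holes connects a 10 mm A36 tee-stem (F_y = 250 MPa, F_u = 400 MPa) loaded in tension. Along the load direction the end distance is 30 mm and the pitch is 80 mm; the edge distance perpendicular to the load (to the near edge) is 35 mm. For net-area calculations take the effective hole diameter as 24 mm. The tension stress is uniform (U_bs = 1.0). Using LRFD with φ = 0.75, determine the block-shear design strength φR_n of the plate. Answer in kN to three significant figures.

193 kN

Shear plane L_v = 30 + 1·80 = 110 mm; A_gv = 110 × 10 = 1100 mm².
A_nv = (110 − 1.5·24) × 10 = 740 mm².
A_nt = (35 − 0.5·24) × 10 = 230 mm².
0.6 F_u A_nv = 177.6 kN; 0.6 F_y A_gv = 165 kN → shear yielding governs the shear term.
R_n = 165 + 1.0 × 400 × 230 / 1000 = 257 kN.
Design strength φR_n = 0.75 × 257 = 193 kN.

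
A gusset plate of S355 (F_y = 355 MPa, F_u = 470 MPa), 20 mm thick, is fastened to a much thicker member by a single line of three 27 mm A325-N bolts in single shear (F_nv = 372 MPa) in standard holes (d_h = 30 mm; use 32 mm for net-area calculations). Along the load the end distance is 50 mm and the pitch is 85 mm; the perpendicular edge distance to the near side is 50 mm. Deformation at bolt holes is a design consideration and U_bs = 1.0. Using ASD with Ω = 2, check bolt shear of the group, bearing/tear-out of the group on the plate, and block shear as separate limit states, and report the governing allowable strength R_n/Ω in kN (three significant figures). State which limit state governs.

Bolt shear: A_b = π·27²/4 = 572.6 mm²; R_n = 372 × 572.6 × 3 × 1 / 1000 = 639 kN → 639 / 2 = 319 kN.
Bearing: edge l_c = 35, r_n = 394.8 kN; interior l_c = 55, r_n = 609.1 kN; R_n = 394.8 + 2·609.1 = 1613 kN → 807 kN.
Block shear: A_gv = 4400, A_nv = 2800, A_nt = 680 mm²; R_n = min(0.6F_uA_nv, 0.6F_yA_gv) + U_bs·F_u·A_nt = 1109 kN → 555 kN.
Bolt shear governs: 319 kN.

319 kN (bolt shear governs)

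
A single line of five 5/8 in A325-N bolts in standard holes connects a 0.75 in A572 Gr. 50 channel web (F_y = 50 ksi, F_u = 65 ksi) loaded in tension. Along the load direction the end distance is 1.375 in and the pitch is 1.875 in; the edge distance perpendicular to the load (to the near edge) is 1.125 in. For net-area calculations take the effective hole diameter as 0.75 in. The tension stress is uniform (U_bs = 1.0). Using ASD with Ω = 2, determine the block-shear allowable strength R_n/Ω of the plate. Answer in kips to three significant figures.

98.7 kips

Shear plane L_v = 1.375 + 4·1.875 = 8.875 in; A_gv = 8.875 × 0.75 = 6.656 in².
A_nv = (8.875 − 4.5·0.75) × 0.75 = 4.125 in².
A_nt = (1.125 − 0.5·0.75) × 0.75 = 0.5625 in².
0.6 F_u A_nv = 160.9 kips; 0.6 F_y A_gv = 199.7 kips → shear rupture governs the shear term.
R_n = 160.9 + 1.0 × 65 × 0.5625 = 197.4 kips.
Allowable strength R_n/Ω = 197.4 / 2 = 98.7 kips.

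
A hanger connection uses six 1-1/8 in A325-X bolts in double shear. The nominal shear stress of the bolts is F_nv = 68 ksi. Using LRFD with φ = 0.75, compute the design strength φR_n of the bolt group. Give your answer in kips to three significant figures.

A_b = π × 1.125² / 4 = 0.994 in².
R_n = F_nv · A_b · n · n_s = 68 × 0.994 × 6 × 2 = 811.1 kips.
Design strength φR_n = 0.75 × 811.1 = 608 kips.

608 kips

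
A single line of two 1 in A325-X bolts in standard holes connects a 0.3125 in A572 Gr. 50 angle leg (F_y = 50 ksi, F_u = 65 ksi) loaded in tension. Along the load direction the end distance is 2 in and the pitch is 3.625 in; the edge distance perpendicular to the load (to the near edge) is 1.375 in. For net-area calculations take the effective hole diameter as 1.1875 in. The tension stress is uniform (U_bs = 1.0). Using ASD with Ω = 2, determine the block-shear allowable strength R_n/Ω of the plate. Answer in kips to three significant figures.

Shear plane L_v = 2 + 1·3.625 = 5.625 in; A_gv = 5.625 × 0.3125 = 1.758 in².
A_nv = (5.625 − 1.5·1.1875) × 0.3125 = 1.201 in².
A_nt = (1.375 − 0.5·1.1875) × 0.3125 = 0.2441 in².
0.6 F_u A_nv = 46.85 kips; 0.6 F_y A_gv = 52.73 kips → shear rupture governs the shear term.
R_n = 46.85 + 1.0 × 65 × 0.2441 = 62.71 kips.
Allowable strength R_n/Ω = 62.71 / 2 = 31.4 kips.

31.4 kips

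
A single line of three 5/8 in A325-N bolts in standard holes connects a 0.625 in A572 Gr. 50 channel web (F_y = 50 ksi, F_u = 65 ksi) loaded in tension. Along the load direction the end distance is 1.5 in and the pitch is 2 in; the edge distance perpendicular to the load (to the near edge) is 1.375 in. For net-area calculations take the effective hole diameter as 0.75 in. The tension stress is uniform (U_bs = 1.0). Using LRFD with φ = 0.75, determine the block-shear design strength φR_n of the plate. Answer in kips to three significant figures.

Shear plane L_v = 1.5 + 2·2 = 5.5 in; A_gv = 5.5 × 0.625 = 3.438 in².
A_nv = (5.5 − 2.5·0.75) × 0.625 = 2.266 in².
A_nt = (1.375 − 0.5·0.75) × 0.625 = 0.625 in².
0.6 F_u A_nv = 88.36 kips; 0.6 F_y A_gv = 103.1 kips → shear rupture governs the shear term.
R_n = 88.36 + 1.0 × 65 × 0.625 = 129 kips.
Design strength φR_n = 0.75 × 129 = 96.7 kips.

96.7 kips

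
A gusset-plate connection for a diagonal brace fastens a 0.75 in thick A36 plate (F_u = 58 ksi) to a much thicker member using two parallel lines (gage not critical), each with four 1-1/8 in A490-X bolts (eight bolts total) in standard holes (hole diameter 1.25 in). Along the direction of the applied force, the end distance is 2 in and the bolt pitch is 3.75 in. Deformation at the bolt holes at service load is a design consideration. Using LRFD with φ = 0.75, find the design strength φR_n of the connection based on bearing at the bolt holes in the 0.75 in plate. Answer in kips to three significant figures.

Per bolt r_n = 1.2 l_c t F_u ≤ 2.4 d t F_u; upper limit = 2.4 × 1.125 × 0.75 × 58 = 117.4 kips.
Edge bolt: l_c = 2 − 1.25/2 = 1.375 in → 1.2 × 1.375 × 0.75 × 58 = 71.77 → r_n = 71.77 kips.
Interior bolts: l_c = 3.75 − 1.25 = 2.5 in → 1.2 × 2.5 × 0.75 × 58 = 130.5 → r_n = 117.4 kips.
R_n = 2 × 71.77 + 6 × 117.4 = 848.2 kips.
Design strength φR_n = 0.75 × 848.2 = 636 kips.

636 kips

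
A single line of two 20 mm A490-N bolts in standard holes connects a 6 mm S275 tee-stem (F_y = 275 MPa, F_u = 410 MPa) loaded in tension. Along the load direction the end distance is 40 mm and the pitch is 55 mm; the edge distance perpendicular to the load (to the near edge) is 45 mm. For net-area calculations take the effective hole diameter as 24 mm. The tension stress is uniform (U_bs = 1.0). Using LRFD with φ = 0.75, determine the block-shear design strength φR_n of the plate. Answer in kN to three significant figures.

126 kN

Shear plane L_v = 40 + 1·55 = 95 mm; A_gv = 95 × 6 = 570 mm².
A_nv = (95 − 1.5·24) × 6 = 354 mm².
A_nt = (45 − 0.5·24) × 6 = 198 mm².
0.6 F_u A_nv = 87.08 kN; 0.6 F_y A_gv = 94.05 kN → shear rupture governs the shear term.
R_n = 87.08 + 1.0 × 410 × 198 / 1000 = 168.3 kN.
Design strength φR_n = 0.75 × 168.3 = 126 kN.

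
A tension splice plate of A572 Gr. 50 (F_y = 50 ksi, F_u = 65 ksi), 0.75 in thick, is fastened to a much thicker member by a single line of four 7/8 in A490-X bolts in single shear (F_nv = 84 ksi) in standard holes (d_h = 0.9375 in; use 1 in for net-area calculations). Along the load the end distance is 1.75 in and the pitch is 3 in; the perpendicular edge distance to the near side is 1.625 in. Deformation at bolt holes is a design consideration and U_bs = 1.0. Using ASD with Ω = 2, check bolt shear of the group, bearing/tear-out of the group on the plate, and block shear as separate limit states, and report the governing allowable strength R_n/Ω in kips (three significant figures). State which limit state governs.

Bolt shear: A_b = π·0.875²/4 = 0.6013 in²; R_n = 84 × 0.6013 × 4 × 1 = 202 kips → 202 / 2 = 101 kips.
Bearing: edge l_c = 1.281, r_n = 74.95 kips; interior l_c = 2.062, r_n = 102.4 kips; R_n = 74.95 + 3·102.4 = 382.1 kips → 191 kips.
Block shear: A_gv = 8.062, A_nv = 5.438, A_nt = 0.8438 in²; R_n = min(0.6F_uA_nv, 0.6F_yA_gv) + U_bs·F_u·A_nt = 266.9 kips → 133 kips.
Bolt shear governs: 101 kips.

101 kips (bolt shear governs)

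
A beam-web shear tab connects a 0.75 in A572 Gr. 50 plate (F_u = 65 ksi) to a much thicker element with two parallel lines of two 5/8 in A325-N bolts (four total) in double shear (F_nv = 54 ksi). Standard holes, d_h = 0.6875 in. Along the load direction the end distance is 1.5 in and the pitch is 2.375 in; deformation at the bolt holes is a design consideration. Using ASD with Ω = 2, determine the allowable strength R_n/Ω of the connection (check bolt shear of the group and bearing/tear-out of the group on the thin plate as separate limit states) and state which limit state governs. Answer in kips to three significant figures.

Bolt shear: A_b = π·0.625²/4 = 0.3068 in²; R_n = 54 × 0.3068 × 4 × 2 = 132.5 kips → 132.5 / 2 = 66.3 kips.
Bearing (1.2 l_c t F_u ≤ 2.4 d t F_u): upper limit = 2.4·0.625·0.75·65 = 73.12 kips.
  Edge l_c = 1.5 − 0.6875/2 = 1.156 → r_n = 67.64 kips; interior l_c = 2.375 − 0.6875 = 1.688 → r_n = 73.12 kips.
  R_n,bearing = 2·67.64 + 2·73.12 = 281.5 kips → 281.5 / 2 = 141 kips.
Bolt shear governs: 66.3 kips.

66.3 kips (bolt shear governs)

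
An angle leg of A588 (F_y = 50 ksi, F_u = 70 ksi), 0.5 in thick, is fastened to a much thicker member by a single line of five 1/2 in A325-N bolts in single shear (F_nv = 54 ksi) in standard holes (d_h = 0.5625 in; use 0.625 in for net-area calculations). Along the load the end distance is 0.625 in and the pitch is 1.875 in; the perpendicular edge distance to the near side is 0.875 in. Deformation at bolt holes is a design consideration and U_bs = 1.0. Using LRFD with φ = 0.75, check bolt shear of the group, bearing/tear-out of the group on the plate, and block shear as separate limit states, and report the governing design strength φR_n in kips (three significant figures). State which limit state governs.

Bolt shear: A_b = π·0.5²/4 = 0.1963 in²; R_n = 54 × 0.1963 × 5 × 1 = 53.01 kips → 0.75 × 53.01 = 39.8 kips.
Bearing: edge l_c = 0.3438, r_n = 14.44 kips; interior l_c = 1.312, r_n = 42 kips; R_n = 14.44 + 4·42 = 182.4 kips → 137 kips.
Block shear: A_gv = 4.062, A_nv = 2.656, A_nt = 0.2812 in²; R_n = min(0.6F_uA_nv, 0.6F_yA_gv) + U_bs·F_u·A_nt = 131.2 kips → 98.4 kips.
Bolt shear governs: 39.8 kips.

39.8 kips (bolt shear governs)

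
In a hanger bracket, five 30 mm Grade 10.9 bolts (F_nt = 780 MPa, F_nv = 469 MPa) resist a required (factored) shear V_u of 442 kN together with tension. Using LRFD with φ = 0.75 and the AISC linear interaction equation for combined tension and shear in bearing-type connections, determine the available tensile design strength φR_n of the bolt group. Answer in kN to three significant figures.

A_b = π·30²/4 = 706.9 mm²; f_rv = 442 × 1000 / (5 × 706.9) = 125.1 MPa.
F'_nt = 1.3 F_nt − (F_nt / φF_nv) f_rv = 1.3·780 − (780/(0.75·469))·125.1 = 736.7 MPa, capped at F_nt → F'_nt = 736.7 MPa.
R_n = F'_nt · A_b · n = 736.7 × 706.9 × 5 / 1000 = 2604 kN.
Design strength φR_n = 0.75 × 2604 = 1950 kN.

1950 kN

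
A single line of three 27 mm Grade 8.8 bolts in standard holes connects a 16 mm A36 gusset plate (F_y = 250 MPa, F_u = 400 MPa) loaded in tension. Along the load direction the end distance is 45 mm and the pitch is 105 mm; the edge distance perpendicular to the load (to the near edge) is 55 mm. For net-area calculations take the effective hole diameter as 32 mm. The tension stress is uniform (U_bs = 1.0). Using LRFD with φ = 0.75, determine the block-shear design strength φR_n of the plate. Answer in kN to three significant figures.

Shear plane L_v = 45 + 2·105 = 255 mm; A_gv = 255 × 16 = 4080 mm².
A_nv = (255 − 2.5·32) × 16 = 2800 mm².
A_nt = (55 − 0.5·32) × 16 = 624 mm².
0.6 F_u A_nv = 672 kN; 0.6 F_y A_gv = 612 kN → shear yielding governs the shear term.
R_n = 612 + 1.0 × 400 × 624 / 1000 = 861.6 kN.
Design strength φR_n = 0.75 × 861.6 = 646 kN.

646 kN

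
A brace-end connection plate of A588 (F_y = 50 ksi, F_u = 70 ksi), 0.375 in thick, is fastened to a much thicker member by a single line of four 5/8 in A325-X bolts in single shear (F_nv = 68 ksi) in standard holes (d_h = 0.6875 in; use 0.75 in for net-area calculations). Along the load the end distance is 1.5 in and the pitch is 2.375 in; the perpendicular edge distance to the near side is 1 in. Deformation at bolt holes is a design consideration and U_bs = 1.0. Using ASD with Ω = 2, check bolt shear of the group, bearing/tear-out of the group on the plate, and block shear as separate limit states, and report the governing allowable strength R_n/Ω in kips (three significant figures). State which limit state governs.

41.7 kips (bolt shear governs)

Bolt shear: A_b = π·0.625²/4 = 0.3068 in²; R_n = 68 × 0.3068 × 4 × 1 = 83.45 kips → 83.45 / 2 = 41.7 kips.
Bearing: edge l_c = 1.156, r_n = 36.42 kips; interior l_c = 1.688, r_n = 39.38 kips; R_n = 36.42 + 3·39.38 = 154.5 kips → 77.3 kips.
Block shear: A_gv = 3.234, A_nv = 2.25, A_nt = 0.2344 in²; R_n = min(0.6F_uA_nv, 0.6F_yA_gv) + U_bs·F_u·A_nt = 110.9 kips → 55.5 kips.
Bolt shear governs: 41.7 kips.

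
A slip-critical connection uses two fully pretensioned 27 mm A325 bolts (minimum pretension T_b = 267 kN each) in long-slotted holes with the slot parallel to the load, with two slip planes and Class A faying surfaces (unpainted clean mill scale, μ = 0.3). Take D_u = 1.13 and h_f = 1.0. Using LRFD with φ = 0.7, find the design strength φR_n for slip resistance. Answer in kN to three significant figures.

R_n = μ · D_u · h_f · T_b · n_s · n_b = 0.3 × 1.13 × 1.0 × 267 × 2 × 2 = 362.1 kN.
Design strength φR_n = 0.7 × 362.1 = 253 kN.

253 kN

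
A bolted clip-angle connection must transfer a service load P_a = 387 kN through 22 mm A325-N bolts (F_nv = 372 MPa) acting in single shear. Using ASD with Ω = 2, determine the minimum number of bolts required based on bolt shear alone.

6 bolts

A_b = π·22²/4 = 380.1 mm².
Per-bolt allowable strength R_n/Ω = 372 × 380.1 × 1 / 1000 / 2 = 70.7 kN.
n ≥ 387 / 70.7 = 5.473 → use 6 bolts.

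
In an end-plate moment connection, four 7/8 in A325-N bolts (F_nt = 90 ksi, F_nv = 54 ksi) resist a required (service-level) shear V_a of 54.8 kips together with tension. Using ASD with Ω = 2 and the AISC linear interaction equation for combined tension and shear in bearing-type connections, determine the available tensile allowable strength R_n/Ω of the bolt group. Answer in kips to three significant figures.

49.4 kips

A_b = π·0.875²/4 = 0.6013 in²; f_rv = 54.8 / (4 × 0.6013) = 22.78 ksi.
F'_nt = 1.3 F_nt − (Ω F_nt / F_nv) f_rv = 1.3·90 − (2·90/54)·22.78 = 41.06 ksi, capped at F_nt → F'_nt = 41.06 ksi.
R_n = F'_nt · A_b · n = 41.06 × 0.6013 × 4 = 98.75 kips.
Allowable strength R_n/Ω = 98.75 / 2 = 49.4 kips.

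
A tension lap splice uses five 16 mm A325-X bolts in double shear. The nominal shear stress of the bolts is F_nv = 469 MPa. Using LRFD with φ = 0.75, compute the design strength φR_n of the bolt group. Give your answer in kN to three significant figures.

707 kN

A_b = π × 16² / 4 = 201.1 mm².
R_n = F_nv · A_b · n · n_s = 469 × 201.1 × 5 × 2 / 1000 = 943 kN.
Design strength φR_n = 0.75 × 943 = 707 kN.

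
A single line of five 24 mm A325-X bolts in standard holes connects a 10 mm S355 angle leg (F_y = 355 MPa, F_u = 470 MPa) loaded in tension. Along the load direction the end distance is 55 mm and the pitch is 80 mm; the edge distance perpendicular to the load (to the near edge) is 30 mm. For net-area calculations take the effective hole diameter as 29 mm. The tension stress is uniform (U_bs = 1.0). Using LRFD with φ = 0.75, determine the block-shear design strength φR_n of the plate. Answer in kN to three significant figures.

572 kN

Shear plane L_v = 55 + 4·80 = 375 mm; A_gv = 375 × 10 = 3750 mm².
A_nv = (375 − 4.5·29) × 10 = 2445 mm².
A_nt = (30 − 0.5·29) × 10 = 155 mm².
0.6 F_u A_nv = 689.5 kN; 0.6 F_y A_gv = 798.8 kN → shear rupture governs the shear term.
R_n = 689.5 + 1.0 × 470 × 155 / 1000 = 762.3 kN.
Design strength φR_n = 0.75 × 762.3 = 572 kN.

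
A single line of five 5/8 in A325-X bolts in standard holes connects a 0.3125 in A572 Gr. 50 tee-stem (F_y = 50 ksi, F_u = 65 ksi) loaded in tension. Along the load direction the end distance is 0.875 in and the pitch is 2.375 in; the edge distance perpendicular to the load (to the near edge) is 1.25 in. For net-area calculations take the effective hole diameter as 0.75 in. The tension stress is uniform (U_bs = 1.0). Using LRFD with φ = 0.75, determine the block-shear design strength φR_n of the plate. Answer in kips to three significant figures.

77.3 kips

Shear plane L_v = 0.875 + 4·2.375 = 10.38 in; A_gv = 10.38 × 0.3125 = 3.242 in².
A_nv = (10.38 − 4.5·0.75) × 0.3125 = 2.188 in².
A_nt = (1.25 − 0.5·0.75) × 0.3125 = 0.2734 in².
0.6 F_u A_nv = 85.31 kips; 0.6 F_y A_gv = 97.27 kips → shear rupture governs the shear term.
R_n = 85.31 + 1.0 × 65 × 0.2734 = 103.1 kips.
Design strength φR_n = 0.75 × 103.1 = 77.3 kips.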